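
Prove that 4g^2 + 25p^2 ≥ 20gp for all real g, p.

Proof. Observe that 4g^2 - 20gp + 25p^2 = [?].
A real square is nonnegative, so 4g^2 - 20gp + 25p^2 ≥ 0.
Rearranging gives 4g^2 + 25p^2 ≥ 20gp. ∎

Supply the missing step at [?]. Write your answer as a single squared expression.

(2g - 5p)^2

The leading and trailing coefficients are 2^2 and 5^2, and 20 = 2·2·5, so the trinomial is (2g - 5p)^2.
Hence 4g^2 - 20gp + 25p^2 ≥ 0.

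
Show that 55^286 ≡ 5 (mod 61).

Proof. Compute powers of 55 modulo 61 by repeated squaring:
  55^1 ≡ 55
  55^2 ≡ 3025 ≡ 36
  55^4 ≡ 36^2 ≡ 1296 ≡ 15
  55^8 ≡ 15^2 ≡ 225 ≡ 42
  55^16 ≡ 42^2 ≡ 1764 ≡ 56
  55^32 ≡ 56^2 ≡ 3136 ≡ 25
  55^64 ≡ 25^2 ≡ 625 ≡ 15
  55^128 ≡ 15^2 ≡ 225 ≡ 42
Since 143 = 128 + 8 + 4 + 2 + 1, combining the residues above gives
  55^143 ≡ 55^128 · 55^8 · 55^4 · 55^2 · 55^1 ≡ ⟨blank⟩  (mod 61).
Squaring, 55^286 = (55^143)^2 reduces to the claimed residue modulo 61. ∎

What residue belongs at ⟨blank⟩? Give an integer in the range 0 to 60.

35

Multiply the listed residues: 42 · 42 · 15 · 36 · 55 = 1764 → 26460 → 952560 → 52390800.
Reducing modulo 61: 52390800 = 858865·61 + 35, so 55^143 ≡ 35.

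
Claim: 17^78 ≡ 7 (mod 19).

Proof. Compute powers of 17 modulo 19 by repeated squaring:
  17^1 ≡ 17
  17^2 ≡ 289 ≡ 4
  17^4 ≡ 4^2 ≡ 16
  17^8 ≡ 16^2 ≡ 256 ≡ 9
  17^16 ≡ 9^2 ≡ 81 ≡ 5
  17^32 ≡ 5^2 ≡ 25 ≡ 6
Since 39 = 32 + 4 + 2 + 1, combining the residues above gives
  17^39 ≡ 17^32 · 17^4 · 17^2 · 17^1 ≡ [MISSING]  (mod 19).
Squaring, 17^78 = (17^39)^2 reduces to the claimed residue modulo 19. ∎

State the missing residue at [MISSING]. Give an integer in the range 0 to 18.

11

Multiply the listed residues: 6 · 16 · 4 · 17 = 96 → 384 → 6528.
Reducing modulo 19: 6528 = 343·19 + 11, so 17^39 ≡ 11.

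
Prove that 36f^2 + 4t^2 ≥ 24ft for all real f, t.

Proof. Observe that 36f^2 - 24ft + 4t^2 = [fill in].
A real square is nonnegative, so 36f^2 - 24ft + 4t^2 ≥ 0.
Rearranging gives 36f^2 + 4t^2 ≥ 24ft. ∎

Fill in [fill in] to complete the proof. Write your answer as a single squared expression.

36f^2 - 24ft + 4t^2 is a perfect-square trinomial: the outer terms are (6f)^2 and (2t)^2, and the cross term is -2·6f·2t.
So 36f^2 - 24ft + 4t^2 = (6f - 2t)^2 ≥ 0.

(6f - 2t)^2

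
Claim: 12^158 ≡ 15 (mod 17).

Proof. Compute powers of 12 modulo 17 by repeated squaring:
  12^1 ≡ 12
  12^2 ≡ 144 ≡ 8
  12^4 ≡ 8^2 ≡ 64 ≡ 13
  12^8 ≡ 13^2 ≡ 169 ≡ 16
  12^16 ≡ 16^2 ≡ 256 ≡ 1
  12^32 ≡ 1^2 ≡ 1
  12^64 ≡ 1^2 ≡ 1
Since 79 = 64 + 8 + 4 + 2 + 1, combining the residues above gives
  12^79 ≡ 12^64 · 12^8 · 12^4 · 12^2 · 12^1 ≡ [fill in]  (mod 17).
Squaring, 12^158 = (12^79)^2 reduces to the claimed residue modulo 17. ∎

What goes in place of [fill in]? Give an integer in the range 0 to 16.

12^64 · 12^8 · 12^4 · 12^2 · 12^1 ≡ 1 · 16 · 13 · 8 · 12 = 19968.
19968 mod 17 = 10, so 12^79 ≡ 10 (mod 17).

10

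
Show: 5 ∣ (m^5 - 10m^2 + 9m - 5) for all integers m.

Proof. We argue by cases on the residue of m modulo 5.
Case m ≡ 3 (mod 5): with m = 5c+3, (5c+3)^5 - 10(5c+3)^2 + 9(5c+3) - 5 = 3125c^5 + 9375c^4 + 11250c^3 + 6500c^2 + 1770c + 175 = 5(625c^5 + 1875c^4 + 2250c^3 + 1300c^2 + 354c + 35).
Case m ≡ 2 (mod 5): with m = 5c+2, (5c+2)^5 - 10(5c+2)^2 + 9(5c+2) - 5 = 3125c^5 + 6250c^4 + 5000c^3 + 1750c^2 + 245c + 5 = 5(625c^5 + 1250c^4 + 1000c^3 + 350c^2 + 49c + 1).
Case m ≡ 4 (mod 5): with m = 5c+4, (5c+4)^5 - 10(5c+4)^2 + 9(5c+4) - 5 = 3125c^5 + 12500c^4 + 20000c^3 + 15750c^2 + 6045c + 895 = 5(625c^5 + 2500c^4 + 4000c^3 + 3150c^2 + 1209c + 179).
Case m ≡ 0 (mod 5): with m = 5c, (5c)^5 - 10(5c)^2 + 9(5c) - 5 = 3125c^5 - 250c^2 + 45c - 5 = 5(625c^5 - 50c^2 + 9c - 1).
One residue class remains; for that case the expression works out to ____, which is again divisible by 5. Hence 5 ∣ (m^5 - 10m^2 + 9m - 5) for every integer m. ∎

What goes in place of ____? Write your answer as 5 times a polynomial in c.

Only m ≡ 1 (mod 5) is unaccounted for. Put m = 5c+1:
(5c+1)^5 - 10(5c+1)^2 + 9(5c+1) - 5 expands to 3125c^5 + 3125c^4 + 1250c^3 - 30c - 5,
and factoring out 5 leaves 5(625c^5 + 625c^4 + 250c^3 - 6c - 1).

5(625c^5 + 625c^4 + 250c^3 - 6c - 1)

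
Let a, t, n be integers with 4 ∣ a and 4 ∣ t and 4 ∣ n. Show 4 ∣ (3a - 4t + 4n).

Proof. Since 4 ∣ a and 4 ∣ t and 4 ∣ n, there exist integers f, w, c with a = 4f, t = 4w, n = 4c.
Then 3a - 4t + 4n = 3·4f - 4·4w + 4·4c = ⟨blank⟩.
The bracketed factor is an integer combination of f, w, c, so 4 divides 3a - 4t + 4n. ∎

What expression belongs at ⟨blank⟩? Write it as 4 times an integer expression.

Each term has a factor of 4: 3·4f - 4·4w + 4·4c = 4·(4c + 3f - 4w).
Since 4c + 3f - 4w is an integer, 4 ∣ (3a - 4t + 4n).

4(4c + 3f - 4w)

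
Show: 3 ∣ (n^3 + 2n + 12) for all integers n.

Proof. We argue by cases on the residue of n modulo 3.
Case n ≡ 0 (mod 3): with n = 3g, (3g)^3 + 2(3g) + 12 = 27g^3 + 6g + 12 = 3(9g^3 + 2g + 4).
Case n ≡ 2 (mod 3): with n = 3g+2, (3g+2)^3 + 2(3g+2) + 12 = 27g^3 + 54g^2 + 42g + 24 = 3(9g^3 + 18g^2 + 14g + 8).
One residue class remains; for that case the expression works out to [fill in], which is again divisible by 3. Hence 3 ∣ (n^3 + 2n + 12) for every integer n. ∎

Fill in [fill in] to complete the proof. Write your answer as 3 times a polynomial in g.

Only n ≡ 1 (mod 3) is unaccounted for. Put n = 3g+1:
(3g+1)^3 + 2(3g+1) + 12 expands to 27g^3 + 27g^2 + 15g + 15,
and factoring out 3 leaves 3(9g^3 + 9g^2 + 5g + 5).

3(9g^3 + 9g^2 + 5g + 5)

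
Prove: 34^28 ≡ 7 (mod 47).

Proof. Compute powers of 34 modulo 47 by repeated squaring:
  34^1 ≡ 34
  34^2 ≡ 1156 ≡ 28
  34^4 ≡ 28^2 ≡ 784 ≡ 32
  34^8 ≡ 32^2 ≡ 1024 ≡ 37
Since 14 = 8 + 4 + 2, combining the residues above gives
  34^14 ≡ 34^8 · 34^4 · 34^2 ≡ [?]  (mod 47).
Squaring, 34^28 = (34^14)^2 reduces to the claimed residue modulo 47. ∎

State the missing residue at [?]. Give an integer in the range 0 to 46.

17

34^8 · 34^4 · 34^2 ≡ 37 · 32 · 28 = 33152.
33152 mod 47 = 17, so 34^14 ≡ 17 (mod 47).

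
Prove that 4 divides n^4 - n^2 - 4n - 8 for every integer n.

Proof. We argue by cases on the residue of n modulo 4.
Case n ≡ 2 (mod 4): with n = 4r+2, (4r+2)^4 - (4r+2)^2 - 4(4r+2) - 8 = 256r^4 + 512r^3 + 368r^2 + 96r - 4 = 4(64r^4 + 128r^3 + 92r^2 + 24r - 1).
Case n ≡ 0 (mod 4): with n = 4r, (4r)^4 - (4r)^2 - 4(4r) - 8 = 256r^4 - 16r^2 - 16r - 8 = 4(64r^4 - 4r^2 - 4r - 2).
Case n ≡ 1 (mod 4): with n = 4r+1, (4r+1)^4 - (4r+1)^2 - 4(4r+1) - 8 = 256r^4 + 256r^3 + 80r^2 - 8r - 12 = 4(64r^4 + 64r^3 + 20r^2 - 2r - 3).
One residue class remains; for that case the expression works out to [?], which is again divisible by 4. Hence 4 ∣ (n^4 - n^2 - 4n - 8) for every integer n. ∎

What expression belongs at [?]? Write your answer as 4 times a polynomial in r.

4(64r^4 + 192r^3 + 212r^2 + 98r + 13)

The residues treated are {2, 0, 1}, so the missing case is n ≡ 3 (mod 4); write n = 4r+3.
Then (4r+3)^4 - (4r+3)^2 - 4(4r+3) - 8 = 256r^4 + 768r^3 + 848r^2 + 392r + 52 = 4(64r^4 + 192r^3 + 212r^2 + 98r + 13).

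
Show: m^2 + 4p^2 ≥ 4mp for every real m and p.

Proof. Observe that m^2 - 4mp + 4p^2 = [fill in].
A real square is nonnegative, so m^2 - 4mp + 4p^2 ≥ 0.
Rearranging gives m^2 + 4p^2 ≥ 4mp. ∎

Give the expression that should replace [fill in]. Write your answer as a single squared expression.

(m - 2p)^2

The leading and trailing coefficients are 1^2 and 2^2, and 4 = 2·1·2, so the trinomial is (m - 2p)^2.
Hence m^2 - 4mp + 4p^2 ≥ 0.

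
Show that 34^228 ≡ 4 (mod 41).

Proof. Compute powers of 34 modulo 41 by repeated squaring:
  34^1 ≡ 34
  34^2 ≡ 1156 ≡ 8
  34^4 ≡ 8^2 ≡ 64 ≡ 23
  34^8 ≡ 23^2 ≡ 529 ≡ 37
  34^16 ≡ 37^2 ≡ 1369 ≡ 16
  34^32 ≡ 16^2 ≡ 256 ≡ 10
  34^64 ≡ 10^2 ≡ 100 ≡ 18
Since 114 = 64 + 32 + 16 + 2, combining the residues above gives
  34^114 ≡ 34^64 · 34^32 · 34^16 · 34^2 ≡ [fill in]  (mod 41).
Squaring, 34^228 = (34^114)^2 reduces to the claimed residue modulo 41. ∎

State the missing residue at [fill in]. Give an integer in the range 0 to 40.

34^64 · 34^32 · 34^16 · 34^2 ≡ 18 · 10 · 16 · 8 = 23040.
23040 mod 41 = 39, so 34^114 ≡ 39 (mod 41).

39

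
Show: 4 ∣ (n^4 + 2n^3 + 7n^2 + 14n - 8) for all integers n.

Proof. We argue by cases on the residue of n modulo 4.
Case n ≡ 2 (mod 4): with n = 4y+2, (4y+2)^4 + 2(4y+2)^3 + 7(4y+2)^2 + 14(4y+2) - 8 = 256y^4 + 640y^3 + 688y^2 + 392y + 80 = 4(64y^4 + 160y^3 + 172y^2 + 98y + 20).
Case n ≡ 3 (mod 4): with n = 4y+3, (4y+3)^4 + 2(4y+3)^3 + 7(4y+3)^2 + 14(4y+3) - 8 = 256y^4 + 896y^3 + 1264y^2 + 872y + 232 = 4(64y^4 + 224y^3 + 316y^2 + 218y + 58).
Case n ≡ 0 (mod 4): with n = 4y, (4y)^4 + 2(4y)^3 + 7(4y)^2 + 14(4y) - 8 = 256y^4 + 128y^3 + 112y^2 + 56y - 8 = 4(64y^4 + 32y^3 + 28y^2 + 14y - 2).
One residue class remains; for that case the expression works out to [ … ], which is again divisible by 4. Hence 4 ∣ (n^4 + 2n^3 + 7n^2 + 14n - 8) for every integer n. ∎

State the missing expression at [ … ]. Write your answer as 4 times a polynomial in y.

Only n ≡ 1 (mod 4) is unaccounted for. Put n = 4y+1:
(4y+1)^4 + 2(4y+1)^3 + 7(4y+1)^2 + 14(4y+1) - 8 expands to 256y^4 + 384y^3 + 304y^2 + 152y + 16,
and factoring out 4 leaves 4(64y^4 + 96y^3 + 76y^2 + 38y + 4).

4(64y^4 + 96y^3 + 76y^2 + 38y + 4)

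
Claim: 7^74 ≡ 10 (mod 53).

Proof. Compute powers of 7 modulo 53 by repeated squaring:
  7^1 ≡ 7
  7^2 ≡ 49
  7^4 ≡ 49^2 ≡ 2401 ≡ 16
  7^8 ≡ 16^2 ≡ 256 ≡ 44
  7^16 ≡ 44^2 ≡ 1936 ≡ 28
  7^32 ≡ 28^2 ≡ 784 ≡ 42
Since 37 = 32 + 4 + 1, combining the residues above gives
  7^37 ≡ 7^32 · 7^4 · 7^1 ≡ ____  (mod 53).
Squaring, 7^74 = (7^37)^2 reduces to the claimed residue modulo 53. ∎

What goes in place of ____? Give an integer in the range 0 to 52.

40

Multiply the listed residues: 42 · 16 · 7 = 672 → 4704.
Reducing modulo 53: 4704 = 88·53 + 40, so 7^37 ≡ 40.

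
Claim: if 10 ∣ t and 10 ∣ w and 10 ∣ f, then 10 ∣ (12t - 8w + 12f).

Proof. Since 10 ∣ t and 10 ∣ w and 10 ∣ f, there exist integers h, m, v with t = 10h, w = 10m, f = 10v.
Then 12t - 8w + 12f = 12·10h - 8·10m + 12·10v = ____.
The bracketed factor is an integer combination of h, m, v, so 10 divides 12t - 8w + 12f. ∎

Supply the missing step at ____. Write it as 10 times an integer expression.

Pull the common 10 out of every term: 12·10h - 8·10m + 12·10v = 10(12h - 8m + 12v).
12h - 8m + 12v is an integer, which exhibits the divisibility.

10(12h - 8m + 12v)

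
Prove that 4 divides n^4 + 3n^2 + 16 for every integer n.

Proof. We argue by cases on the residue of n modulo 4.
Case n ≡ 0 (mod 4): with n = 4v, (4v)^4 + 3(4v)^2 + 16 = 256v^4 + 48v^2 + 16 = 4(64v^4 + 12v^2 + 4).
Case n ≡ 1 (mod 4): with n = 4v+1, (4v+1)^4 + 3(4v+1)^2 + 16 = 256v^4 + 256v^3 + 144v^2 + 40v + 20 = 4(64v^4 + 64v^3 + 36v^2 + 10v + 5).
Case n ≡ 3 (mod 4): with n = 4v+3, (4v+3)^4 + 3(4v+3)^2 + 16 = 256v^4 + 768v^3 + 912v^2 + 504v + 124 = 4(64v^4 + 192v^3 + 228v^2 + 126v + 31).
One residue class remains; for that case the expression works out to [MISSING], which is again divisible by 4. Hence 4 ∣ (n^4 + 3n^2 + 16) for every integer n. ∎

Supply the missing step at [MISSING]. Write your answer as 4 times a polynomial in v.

Only n ≡ 2 (mod 4) is unaccounted for. Put n = 4v+2:
(4v+2)^4 + 3(4v+2)^2 + 16 expands to 256v^4 + 512v^3 + 432v^2 + 176v + 44,
and factoring out 4 leaves 4(64v^4 + 128v^3 + 108v^2 + 44v + 11).

4(64v^4 + 128v^3 + 108v^2 + 44v + 11)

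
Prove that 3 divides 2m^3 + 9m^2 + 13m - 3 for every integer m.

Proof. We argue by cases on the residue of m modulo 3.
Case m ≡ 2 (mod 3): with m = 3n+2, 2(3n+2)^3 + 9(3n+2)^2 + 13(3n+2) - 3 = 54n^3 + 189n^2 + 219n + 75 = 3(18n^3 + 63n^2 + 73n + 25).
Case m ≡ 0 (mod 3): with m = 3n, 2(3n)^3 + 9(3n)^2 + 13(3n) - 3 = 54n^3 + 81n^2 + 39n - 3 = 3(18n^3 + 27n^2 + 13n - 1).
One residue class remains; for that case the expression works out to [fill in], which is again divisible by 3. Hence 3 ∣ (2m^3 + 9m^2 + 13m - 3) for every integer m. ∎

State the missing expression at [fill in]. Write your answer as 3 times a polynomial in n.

Only m ≡ 1 (mod 3) is unaccounted for. Put m = 3n+1:
2(3n+1)^3 + 9(3n+1)^2 + 13(3n+1) - 3 expands to 54n^3 + 135n^2 + 111n + 21,
and factoring out 3 leaves 3(18n^3 + 45n^2 + 37n + 7).

3(18n^3 + 45n^2 + 37n + 7)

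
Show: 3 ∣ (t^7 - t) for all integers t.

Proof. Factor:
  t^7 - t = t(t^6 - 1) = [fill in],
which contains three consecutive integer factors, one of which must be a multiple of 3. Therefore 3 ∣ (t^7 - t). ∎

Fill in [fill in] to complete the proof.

(t - 1)t(t + 1)(t^4 + t^2 + 1)

t^6 - 1 = (t^2 - 1)(t^4 + t^2 + 1), and t^2 - 1 = (t-1)(t+1).
So t(t^6 - 1) = (t - 1)t(t + 1)(t^4 + t^2 + 1).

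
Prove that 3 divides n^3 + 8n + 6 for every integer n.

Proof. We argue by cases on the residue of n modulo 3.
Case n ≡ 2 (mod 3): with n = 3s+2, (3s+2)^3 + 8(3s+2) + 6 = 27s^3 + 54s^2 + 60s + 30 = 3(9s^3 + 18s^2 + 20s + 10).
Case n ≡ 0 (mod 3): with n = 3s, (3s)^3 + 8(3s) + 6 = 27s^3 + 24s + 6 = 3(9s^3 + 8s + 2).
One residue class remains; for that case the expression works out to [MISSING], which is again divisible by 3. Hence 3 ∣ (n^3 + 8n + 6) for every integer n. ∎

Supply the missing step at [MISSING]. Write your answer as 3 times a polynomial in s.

3(9s^3 + 9s^2 + 11s + 5)

Only n ≡ 1 (mod 3) is unaccounted for. Put n = 3s+1:
(3s+1)^3 + 8(3s+1) + 6 expands to 27s^3 + 27s^2 + 33s + 15,
and factoring out 3 leaves 3(9s^3 + 9s^2 + 11s + 5).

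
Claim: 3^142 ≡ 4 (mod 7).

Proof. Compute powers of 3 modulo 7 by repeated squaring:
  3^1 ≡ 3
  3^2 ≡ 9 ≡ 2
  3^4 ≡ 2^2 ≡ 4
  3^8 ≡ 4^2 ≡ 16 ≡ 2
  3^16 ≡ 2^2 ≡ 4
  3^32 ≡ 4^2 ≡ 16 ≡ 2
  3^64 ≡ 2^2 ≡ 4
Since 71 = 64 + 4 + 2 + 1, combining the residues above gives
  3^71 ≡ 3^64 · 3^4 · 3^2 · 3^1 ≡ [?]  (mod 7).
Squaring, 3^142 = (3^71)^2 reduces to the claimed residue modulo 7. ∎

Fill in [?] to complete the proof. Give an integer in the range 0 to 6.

5

3^64 · 3^4 · 3^2 · 3^1 ≡ 4 · 4 · 2 · 3 = 96.
96 mod 7 = 5, so 3^71 ≡ 5 (mod 7).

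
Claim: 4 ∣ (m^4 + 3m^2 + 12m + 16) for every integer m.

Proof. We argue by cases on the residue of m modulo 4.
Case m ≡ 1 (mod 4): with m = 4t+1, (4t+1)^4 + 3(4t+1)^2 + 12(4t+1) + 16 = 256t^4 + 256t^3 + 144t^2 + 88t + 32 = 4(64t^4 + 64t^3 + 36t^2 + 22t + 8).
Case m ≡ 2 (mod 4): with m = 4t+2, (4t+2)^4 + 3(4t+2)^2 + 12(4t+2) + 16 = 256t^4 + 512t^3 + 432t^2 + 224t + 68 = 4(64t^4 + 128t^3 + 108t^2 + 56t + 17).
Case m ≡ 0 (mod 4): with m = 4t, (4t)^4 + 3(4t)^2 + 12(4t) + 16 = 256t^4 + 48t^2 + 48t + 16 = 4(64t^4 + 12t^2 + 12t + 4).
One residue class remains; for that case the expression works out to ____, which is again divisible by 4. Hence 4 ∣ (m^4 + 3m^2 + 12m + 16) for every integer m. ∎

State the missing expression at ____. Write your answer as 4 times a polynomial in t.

Only m ≡ 3 (mod 4) is unaccounted for. Put m = 4t+3:
(4t+3)^4 + 3(4t+3)^2 + 12(4t+3) + 16 expands to 256t^4 + 768t^3 + 912t^2 + 552t + 160,
and factoring out 4 leaves 4(64t^4 + 192t^3 + 228t^2 + 138t + 40).

4(64t^4 + 192t^3 + 228t^2 + 138t + 40)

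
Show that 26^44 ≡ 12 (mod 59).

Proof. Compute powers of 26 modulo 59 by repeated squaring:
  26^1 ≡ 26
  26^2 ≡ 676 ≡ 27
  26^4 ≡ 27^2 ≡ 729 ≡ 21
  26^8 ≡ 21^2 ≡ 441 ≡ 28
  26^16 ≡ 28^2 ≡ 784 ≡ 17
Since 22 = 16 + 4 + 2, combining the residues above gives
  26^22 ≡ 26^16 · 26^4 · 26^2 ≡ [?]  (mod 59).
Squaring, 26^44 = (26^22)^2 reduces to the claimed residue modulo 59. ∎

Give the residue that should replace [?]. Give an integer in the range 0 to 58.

26^16 · 26^4 · 26^2 ≡ 17 · 21 · 27 = 9639.
9639 mod 59 = 22, so 26^22 ≡ 22 (mod 59).

22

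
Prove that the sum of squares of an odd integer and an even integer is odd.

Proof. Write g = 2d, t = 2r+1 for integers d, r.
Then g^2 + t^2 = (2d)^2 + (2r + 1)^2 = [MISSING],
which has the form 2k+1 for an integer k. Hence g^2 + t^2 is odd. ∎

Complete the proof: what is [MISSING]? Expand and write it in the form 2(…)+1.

2(2d^2 + 2r^2 + 2r) + 1

(2d)^2 + (2r + 1)^2 = 4d^2 + 4r^2 + 4r + 1
= 2(2d^2 + 2r^2 + 2r) + 1.
Since 2d^2 + 2r^2 + 2r is an integer, the sum of squares is of the form 2k+1 for an integer k.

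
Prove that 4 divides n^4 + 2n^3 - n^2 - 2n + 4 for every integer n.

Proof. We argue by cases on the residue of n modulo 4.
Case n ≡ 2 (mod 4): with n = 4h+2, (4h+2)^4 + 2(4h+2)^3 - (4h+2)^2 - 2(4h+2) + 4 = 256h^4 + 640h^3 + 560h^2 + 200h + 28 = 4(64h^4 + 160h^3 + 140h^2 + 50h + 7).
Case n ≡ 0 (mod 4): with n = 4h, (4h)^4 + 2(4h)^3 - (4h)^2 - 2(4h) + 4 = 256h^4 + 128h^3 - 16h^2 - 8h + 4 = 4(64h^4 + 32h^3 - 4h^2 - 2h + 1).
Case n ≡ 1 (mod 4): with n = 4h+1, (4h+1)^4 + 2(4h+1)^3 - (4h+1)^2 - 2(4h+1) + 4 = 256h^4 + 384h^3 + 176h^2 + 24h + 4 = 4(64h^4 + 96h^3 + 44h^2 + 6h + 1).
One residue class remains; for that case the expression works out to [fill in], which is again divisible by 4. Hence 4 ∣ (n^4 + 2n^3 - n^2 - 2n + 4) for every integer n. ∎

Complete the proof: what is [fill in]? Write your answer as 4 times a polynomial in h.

4(64h^4 + 224h^3 + 284h^2 + 154h + 31)

Only n ≡ 3 (mod 4) is unaccounted for. Put n = 4h+3:
(4h+3)^4 + 2(4h+3)^3 - (4h+3)^2 - 2(4h+3) + 4 expands to 256h^4 + 896h^3 + 1136h^2 + 616h + 124,
and factoring out 4 leaves 4(64h^4 + 224h^3 + 284h^2 + 154h + 31).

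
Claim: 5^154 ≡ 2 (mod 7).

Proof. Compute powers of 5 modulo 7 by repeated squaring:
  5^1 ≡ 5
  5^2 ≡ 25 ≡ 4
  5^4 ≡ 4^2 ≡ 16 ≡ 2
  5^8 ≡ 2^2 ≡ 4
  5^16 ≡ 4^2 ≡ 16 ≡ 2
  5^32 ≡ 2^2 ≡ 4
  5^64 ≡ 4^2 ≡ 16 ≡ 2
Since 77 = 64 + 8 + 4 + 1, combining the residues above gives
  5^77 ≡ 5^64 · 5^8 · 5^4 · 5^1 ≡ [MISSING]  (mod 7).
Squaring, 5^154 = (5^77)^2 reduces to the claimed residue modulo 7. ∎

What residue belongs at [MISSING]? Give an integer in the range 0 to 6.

3

Multiply the listed residues: 2 · 4 · 2 · 5 = 8 → 16 → 80.
Reducing modulo 7: 80 = 11·7 + 3, so 5^77 ≡ 3.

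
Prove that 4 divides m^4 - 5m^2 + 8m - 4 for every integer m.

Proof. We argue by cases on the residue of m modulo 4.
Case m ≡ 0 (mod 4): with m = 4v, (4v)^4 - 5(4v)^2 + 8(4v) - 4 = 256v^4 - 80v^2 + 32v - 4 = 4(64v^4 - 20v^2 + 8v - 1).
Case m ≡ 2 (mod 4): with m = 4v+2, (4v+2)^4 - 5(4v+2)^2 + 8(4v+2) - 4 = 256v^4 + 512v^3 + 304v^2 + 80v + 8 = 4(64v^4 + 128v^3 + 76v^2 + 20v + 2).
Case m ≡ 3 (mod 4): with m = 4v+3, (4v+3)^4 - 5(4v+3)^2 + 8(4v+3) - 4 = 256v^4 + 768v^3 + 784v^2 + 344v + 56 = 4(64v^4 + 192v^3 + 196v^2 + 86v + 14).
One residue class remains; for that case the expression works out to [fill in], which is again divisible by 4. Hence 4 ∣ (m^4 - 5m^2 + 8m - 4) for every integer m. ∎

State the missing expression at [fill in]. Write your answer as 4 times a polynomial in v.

Only m ≡ 1 (mod 4) is unaccounted for. Put m = 4v+1:
(4v+1)^4 - 5(4v+1)^2 + 8(4v+1) - 4 expands to 256v^4 + 256v^3 + 16v^2 + 8v,
and factoring out 4 leaves 4(64v^4 + 64v^3 + 4v^2 + 2v).

4(64v^4 + 64v^3 + 4v^2 + 2v)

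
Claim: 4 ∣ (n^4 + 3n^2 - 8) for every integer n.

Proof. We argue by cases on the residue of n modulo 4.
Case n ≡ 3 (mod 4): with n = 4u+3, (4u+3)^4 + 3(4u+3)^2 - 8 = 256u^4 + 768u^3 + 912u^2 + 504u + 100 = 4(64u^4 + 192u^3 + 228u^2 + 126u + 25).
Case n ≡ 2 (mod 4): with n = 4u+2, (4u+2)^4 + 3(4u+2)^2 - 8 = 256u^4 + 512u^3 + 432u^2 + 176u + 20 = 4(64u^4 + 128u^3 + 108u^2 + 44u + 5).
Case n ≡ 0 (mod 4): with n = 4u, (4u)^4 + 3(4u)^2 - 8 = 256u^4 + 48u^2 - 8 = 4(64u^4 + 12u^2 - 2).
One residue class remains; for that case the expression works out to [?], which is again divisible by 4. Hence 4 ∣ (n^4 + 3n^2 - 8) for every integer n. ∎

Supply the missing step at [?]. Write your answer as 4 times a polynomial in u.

The residues treated are {3, 2, 0}, so the missing case is n ≡ 1 (mod 4); write n = 4u+1.
Then (4u+1)^4 + 3(4u+1)^2 - 8 = 256u^4 + 256u^3 + 144u^2 + 40u - 4 = 4(64u^4 + 64u^3 + 36u^2 + 10u - 1).

4(64u^4 + 64u^3 + 36u^2 + 10u - 1)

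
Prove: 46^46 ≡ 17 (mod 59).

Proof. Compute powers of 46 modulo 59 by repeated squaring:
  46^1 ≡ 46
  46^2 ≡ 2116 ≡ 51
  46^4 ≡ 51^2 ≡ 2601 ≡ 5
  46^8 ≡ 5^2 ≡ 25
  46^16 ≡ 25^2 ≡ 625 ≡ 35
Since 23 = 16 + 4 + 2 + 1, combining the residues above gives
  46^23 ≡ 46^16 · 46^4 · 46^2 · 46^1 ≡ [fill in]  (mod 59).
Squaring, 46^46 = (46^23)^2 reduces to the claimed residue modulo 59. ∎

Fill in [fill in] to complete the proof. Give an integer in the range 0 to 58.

46^16 · 46^4 · 46^2 · 46^1 ≡ 35 · 5 · 51 · 46 = 410550.
410550 mod 59 = 28, so 46^23 ≡ 28 (mod 59).

28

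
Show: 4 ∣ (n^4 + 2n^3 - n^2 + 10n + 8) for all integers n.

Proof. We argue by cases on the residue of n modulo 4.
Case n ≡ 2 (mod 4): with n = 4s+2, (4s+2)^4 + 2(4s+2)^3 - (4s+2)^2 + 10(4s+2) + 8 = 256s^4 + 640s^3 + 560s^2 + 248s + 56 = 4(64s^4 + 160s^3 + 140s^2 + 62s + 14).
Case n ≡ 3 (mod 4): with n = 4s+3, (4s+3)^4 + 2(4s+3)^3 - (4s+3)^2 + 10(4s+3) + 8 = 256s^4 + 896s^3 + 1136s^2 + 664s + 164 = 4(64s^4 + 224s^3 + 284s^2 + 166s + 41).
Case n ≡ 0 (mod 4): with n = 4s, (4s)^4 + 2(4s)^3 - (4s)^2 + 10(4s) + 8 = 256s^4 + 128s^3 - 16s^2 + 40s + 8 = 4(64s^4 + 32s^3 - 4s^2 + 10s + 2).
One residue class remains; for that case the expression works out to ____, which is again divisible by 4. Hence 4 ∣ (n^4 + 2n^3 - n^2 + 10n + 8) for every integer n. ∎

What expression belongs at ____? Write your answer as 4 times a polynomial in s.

4(64s^4 + 96s^3 + 44s^2 + 18s + 5)

Only n ≡ 1 (mod 4) is unaccounted for. Put n = 4s+1:
(4s+1)^4 + 2(4s+1)^3 - (4s+1)^2 + 10(4s+1) + 8 expands to 256s^4 + 384s^3 + 176s^2 + 72s + 20,
and factoring out 4 leaves 4(64s^4 + 96s^3 + 44s^2 + 18s + 5).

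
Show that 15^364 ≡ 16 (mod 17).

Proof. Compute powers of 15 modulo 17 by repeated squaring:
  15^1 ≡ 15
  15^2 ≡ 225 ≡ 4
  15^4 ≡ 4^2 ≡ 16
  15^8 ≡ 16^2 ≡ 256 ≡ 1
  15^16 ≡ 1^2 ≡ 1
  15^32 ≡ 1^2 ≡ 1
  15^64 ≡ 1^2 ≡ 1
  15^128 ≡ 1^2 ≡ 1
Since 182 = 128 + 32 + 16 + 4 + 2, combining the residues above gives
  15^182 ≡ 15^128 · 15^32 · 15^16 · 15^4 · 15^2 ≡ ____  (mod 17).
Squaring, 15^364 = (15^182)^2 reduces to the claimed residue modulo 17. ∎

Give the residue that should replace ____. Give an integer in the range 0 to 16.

13

Multiply the listed residues: 1 · 1 · 1 · 16 · 4 = 1 → 1 → 16 → 64.
Reducing modulo 17: 64 = 3·17 + 13, so 15^182 ≡ 13.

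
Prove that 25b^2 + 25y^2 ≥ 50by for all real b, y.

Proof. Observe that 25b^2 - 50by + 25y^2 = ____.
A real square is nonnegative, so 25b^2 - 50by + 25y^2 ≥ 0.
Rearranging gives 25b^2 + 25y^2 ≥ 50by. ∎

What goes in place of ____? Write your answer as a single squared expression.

(5b - 5y)^2

25b^2 - 50by + 25y^2 is a perfect-square trinomial: the outer terms are (5b)^2 and (5y)^2, and the cross term is -2·5b·5y.
So 25b^2 - 50by + 25y^2 = (5b - 5y)^2 ≥ 0.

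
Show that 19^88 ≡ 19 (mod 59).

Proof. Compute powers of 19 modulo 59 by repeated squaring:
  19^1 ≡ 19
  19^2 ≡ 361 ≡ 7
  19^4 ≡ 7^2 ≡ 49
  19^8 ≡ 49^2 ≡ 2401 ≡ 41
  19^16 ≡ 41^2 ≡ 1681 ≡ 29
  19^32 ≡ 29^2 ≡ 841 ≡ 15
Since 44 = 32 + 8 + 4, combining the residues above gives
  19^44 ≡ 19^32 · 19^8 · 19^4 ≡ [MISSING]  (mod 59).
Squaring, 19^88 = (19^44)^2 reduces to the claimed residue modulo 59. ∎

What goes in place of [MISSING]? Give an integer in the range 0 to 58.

19^32 · 19^8 · 19^4 ≡ 15 · 41 · 49 = 30135.
30135 mod 59 = 45, so 19^44 ≡ 45 (mod 59).

45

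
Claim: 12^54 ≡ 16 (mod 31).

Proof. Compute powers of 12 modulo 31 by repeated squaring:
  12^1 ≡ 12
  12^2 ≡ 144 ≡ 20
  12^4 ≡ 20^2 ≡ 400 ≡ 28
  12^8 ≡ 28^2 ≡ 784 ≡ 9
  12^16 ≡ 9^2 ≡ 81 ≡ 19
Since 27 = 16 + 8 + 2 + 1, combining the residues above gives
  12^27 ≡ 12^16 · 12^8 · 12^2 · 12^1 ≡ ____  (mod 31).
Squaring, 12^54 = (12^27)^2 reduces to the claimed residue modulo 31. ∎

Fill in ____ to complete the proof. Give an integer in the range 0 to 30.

12^16 · 12^8 · 12^2 · 12^1 ≡ 19 · 9 · 20 · 12 = 41040.
41040 mod 31 = 27, so 12^27 ≡ 27 (mod 31).

27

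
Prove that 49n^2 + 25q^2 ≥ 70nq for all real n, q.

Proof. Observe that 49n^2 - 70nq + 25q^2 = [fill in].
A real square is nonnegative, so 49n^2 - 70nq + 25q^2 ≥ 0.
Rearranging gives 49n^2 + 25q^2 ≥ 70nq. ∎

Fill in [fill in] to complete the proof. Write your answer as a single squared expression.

(7n - 5q)^2

The leading and trailing coefficients are 7^2 and 5^2, and 70 = 2·7·5, so the trinomial is (7n - 5q)^2.
Hence 49n^2 - 70nq + 25q^2 ≥ 0.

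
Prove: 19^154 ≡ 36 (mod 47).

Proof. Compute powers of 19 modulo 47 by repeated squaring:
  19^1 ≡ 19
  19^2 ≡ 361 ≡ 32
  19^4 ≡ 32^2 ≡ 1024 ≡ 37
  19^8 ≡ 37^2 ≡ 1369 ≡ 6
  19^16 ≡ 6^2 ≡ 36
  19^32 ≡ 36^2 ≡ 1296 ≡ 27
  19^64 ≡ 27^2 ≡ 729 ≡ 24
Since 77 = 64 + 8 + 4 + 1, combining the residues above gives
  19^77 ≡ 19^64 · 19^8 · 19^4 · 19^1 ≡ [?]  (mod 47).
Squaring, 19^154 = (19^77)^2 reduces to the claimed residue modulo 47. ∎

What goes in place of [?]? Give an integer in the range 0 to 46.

41

19^64 · 19^8 · 19^4 · 19^1 ≡ 24 · 6 · 37 · 19 = 101232.
101232 mod 47 = 41, so 19^77 ≡ 41 (mod 47).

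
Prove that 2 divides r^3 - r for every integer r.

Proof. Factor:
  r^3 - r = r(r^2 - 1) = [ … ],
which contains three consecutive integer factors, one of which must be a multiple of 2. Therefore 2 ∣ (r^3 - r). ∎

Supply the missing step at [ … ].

r(r^2 - 1) = r(r - 1)(r + 1) = (r - 1)r(r + 1).
These three factors are consecutive integers, so their product is divisible by 2.

(r - 1)r(r + 1)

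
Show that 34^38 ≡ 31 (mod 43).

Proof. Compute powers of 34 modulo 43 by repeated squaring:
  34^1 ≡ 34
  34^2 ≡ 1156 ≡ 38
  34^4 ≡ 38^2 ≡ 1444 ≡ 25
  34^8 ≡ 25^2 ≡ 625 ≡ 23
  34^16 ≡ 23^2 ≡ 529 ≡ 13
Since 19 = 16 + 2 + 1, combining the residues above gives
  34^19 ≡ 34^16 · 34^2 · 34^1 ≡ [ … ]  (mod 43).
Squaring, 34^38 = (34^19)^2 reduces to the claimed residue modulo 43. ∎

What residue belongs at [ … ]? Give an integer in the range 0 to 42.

26

Multiply the listed residues: 13 · 38 · 34 = 494 → 16796.
Reducing modulo 43: 16796 = 390·43 + 26, so 34^19 ≡ 26.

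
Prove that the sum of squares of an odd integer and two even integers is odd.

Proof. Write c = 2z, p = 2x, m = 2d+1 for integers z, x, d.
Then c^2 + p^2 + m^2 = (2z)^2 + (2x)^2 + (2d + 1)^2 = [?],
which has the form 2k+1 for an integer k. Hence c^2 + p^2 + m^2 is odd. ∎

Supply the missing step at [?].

Expanding: (2z)^2 + (2x)^2 + (2d + 1)^2 = 4d^2 + 4d + 4x^2 + 4z^2 + 1.
Every term except the constant is even, so this is 2(2d^2 + 2d + 2x^2 + 2z^2) + 1,
and 2d^2 + 2d + 2x^2 + 2z^2 ∈ ℤ gives the required form.

2(2d^2 + 2d + 2x^2 + 2z^2) + 1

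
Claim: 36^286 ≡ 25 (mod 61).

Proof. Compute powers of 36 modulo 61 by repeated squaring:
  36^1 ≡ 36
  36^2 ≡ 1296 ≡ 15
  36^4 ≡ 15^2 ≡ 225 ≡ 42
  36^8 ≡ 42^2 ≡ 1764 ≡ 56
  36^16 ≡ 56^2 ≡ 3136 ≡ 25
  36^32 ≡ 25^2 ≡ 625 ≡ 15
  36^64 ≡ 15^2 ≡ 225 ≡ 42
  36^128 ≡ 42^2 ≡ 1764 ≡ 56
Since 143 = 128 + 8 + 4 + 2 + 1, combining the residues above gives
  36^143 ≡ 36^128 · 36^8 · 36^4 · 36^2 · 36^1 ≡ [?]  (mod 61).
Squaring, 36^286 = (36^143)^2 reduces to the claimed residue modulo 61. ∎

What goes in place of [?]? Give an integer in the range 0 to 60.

5

36^128 · 36^8 · 36^4 · 36^2 · 36^1 ≡ 56 · 56 · 42 · 15 · 36 = 71124480.
71124480 mod 61 = 5, so 36^143 ≡ 5 (mod 61).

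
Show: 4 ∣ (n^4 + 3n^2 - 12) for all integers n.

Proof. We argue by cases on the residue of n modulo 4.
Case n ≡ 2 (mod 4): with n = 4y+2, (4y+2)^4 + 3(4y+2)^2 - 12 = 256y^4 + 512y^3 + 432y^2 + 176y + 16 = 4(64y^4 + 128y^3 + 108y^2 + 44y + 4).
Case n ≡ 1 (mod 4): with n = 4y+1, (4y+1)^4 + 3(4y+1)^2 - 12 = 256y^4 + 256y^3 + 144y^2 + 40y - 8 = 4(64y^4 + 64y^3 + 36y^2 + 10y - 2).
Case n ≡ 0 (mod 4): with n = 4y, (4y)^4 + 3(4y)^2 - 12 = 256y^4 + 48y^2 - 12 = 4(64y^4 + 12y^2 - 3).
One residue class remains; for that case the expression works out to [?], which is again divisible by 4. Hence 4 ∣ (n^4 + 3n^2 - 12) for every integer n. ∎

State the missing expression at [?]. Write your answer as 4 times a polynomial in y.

4(64y^4 + 192y^3 + 228y^2 + 126y + 24)

Only n ≡ 3 (mod 4) is unaccounted for. Put n = 4y+3:
(4y+3)^4 + 3(4y+3)^2 - 12 expands to 256y^4 + 768y^3 + 912y^2 + 504y + 96,
and factoring out 4 leaves 4(64y^4 + 192y^3 + 228y^2 + 126y + 24).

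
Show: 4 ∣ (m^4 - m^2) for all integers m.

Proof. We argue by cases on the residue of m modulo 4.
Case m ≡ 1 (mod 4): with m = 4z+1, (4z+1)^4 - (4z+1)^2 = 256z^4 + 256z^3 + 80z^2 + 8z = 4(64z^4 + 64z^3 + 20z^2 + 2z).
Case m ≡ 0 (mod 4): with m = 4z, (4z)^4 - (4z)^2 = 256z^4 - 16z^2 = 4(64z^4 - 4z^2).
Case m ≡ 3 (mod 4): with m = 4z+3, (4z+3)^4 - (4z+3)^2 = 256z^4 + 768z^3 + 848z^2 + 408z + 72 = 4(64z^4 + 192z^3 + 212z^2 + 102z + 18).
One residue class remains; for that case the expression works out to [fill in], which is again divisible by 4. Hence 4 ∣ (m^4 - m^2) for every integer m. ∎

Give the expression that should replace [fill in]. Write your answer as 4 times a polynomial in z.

Only m ≡ 2 (mod 4) is unaccounted for. Put m = 4z+2:
(4z+2)^4 - (4z+2)^2 expands to 256z^4 + 512z^3 + 368z^2 + 112z + 12,
and factoring out 4 leaves 4(64z^4 + 128z^3 + 92z^2 + 28z + 3).

4(64z^4 + 128z^3 + 92z^2 + 28z + 3)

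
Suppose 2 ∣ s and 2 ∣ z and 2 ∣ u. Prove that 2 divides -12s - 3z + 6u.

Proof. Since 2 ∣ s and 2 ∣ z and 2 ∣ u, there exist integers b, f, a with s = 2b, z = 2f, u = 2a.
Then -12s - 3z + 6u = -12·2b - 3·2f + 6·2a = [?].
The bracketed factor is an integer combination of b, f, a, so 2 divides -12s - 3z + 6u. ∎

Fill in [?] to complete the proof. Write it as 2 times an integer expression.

Each term has a factor of 2: -12·2b - 3·2f + 6·2a = 2·(6a - 12b - 3f).
Since 6a - 12b - 3f is an integer, 2 ∣ (-12s - 3z + 6u).

2(6a - 12b - 3f)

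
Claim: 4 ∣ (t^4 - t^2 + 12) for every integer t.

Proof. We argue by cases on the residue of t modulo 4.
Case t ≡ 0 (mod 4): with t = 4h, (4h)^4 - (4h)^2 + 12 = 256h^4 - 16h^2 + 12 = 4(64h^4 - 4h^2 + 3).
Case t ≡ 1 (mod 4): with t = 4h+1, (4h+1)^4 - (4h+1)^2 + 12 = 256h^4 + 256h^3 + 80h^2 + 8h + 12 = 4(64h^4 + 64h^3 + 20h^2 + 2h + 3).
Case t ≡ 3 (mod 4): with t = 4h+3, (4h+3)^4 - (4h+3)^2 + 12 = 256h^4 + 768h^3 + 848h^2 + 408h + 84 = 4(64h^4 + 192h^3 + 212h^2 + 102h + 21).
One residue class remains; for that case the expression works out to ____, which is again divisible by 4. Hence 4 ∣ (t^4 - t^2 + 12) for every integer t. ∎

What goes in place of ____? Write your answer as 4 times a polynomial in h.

4(64h^4 + 128h^3 + 92h^2 + 28h + 6)

Only t ≡ 2 (mod 4) is unaccounted for. Put t = 4h+2:
(4h+2)^4 - (4h+2)^2 + 12 expands to 256h^4 + 512h^3 + 368h^2 + 112h + 24,
and factoring out 4 leaves 4(64h^4 + 128h^3 + 92h^2 + 28h + 6).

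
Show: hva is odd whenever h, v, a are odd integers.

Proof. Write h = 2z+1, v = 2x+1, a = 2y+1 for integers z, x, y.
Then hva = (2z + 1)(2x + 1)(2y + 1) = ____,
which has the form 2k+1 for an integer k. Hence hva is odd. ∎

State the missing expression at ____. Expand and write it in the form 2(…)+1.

(2z + 1)(2x + 1)(2y + 1) = 8xyz + 4xy + 4xz + 2x + 4yz + 2y + 2z + 1
= 2(4xyz + 2xy + 2xz + x + 2yz + y + z) + 1.
Since 4xyz + 2xy + 2xz + x + 2yz + y + z is an integer, the product is of the form 2k+1 for an integer k.

2(4xyz + 2xy + 2xz + x + 2yz + y + z) + 1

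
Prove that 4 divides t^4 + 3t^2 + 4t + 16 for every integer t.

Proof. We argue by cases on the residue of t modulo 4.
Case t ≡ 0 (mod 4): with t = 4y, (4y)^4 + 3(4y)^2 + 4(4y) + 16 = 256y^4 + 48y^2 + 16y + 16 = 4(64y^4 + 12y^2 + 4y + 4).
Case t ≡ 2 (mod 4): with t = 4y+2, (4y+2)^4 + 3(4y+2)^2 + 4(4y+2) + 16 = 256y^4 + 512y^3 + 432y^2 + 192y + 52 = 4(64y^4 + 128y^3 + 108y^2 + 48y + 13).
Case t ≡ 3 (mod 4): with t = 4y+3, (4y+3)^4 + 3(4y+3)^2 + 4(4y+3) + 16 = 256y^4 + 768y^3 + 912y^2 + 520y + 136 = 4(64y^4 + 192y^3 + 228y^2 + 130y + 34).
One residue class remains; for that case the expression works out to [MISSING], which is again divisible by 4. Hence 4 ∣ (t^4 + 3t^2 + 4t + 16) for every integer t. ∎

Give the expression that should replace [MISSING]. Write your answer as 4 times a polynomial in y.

4(64y^4 + 64y^3 + 36y^2 + 14y + 6)

Only t ≡ 1 (mod 4) is unaccounted for. Put t = 4y+1:
(4y+1)^4 + 3(4y+1)^2 + 4(4y+1) + 16 expands to 256y^4 + 256y^3 + 144y^2 + 56y + 24,
and factoring out 4 leaves 4(64y^4 + 64y^3 + 36y^2 + 14y + 6).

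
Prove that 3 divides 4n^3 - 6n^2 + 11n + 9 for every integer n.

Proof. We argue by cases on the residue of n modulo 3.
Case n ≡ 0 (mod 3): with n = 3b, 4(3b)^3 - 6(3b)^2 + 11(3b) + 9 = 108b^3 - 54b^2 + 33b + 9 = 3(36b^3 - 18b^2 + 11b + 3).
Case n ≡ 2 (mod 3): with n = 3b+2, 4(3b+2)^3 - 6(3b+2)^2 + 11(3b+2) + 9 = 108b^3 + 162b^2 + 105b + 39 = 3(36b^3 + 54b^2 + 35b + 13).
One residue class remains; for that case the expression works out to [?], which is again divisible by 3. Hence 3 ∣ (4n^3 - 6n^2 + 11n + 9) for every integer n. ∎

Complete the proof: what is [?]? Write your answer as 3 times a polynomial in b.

3(36b^3 + 18b^2 + 11b + 6)

The residues treated are {0, 2}, so the missing case is n ≡ 1 (mod 3); write n = 3b+1.
Then 4(3b+1)^3 - 6(3b+1)^2 + 11(3b+1) + 9 = 108b^3 + 54b^2 + 33b + 18 = 3(36b^3 + 18b^2 + 11b + 6).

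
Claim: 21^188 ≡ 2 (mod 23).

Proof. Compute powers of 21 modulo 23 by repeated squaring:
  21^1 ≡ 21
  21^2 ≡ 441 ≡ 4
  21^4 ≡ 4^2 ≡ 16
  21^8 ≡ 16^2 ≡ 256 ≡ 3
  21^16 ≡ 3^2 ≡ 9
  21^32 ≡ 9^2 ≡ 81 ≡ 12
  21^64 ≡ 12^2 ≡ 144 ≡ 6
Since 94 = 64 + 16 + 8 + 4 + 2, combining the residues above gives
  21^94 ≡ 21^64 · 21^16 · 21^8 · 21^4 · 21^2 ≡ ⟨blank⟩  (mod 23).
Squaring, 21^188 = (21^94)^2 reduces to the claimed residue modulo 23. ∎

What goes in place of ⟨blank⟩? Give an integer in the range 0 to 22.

18

Multiply the listed residues: 6 · 9 · 3 · 16 · 4 = 54 → 162 → 2592 → 10368.
Reducing modulo 23: 10368 = 450·23 + 18, so 21^94 ≡ 18.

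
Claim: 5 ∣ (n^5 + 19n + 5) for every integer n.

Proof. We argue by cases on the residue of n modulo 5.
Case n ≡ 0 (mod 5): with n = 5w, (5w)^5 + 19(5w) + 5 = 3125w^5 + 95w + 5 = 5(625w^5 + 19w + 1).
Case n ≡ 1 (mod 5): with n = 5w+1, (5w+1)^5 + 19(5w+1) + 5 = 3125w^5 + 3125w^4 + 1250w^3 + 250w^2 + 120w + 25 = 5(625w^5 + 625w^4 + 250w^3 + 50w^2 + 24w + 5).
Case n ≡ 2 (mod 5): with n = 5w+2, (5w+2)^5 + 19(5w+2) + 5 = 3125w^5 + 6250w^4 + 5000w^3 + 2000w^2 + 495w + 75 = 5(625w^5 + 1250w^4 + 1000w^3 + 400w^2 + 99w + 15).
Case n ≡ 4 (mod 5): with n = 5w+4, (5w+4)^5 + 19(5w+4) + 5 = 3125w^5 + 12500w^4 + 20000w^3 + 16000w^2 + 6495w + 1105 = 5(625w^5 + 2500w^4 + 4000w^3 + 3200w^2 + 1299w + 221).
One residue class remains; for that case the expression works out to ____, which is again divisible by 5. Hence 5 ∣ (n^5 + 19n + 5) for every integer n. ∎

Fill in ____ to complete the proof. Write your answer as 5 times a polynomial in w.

The residues treated are {0, 1, 2, 4}, so the missing case is n ≡ 3 (mod 5); write n = 5w+3.
Then (5w+3)^5 + 19(5w+3) + 5 = 3125w^5 + 9375w^4 + 11250w^3 + 6750w^2 + 2120w + 305 = 5(625w^5 + 1875w^4 + 2250w^3 + 1350w^2 + 424w + 61).

5(625w^5 + 1875w^4 + 2250w^3 + 1350w^2 + 424w + 61)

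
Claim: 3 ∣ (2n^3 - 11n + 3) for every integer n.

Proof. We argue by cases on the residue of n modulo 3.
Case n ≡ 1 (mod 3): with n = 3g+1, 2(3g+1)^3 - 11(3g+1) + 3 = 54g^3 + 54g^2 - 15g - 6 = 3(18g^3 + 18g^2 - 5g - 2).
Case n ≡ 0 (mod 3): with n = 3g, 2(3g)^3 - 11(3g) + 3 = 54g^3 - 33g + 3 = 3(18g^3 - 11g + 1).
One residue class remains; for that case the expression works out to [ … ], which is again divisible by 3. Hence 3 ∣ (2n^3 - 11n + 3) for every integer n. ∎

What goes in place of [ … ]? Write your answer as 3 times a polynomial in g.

Only n ≡ 2 (mod 3) is unaccounted for. Put n = 3g+2:
2(3g+2)^3 - 11(3g+2) + 3 expands to 54g^3 + 108g^2 + 39g - 3,
and factoring out 3 leaves 3(18g^3 + 36g^2 + 13g - 1).

3(18g^3 + 36g^2 + 13g - 1)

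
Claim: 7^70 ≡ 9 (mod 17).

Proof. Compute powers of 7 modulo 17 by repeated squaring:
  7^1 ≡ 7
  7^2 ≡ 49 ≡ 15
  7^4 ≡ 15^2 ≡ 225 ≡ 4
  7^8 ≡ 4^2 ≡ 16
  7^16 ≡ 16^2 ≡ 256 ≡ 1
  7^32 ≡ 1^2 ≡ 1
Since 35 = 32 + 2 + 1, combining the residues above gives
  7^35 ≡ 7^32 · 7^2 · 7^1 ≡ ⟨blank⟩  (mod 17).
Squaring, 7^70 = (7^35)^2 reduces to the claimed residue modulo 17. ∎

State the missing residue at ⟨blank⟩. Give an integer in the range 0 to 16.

3

Multiply the listed residues: 1 · 15 · 7 = 15 → 105.
Reducing modulo 17: 105 = 6·17 + 3, so 7^35 ≡ 3.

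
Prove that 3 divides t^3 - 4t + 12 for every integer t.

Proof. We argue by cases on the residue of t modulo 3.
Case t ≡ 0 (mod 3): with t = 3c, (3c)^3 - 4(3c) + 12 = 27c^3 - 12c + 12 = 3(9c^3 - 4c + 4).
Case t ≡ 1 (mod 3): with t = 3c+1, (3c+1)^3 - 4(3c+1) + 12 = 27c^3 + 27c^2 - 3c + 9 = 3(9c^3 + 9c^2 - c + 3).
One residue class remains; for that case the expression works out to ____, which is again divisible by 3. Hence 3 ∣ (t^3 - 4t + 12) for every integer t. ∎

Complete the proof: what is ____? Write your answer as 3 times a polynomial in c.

3(9c^3 + 18c^2 + 8c + 4)

The residues treated are {0, 1}, so the missing case is t ≡ 2 (mod 3); write t = 3c+2.
Then (3c+2)^3 - 4(3c+2) + 12 = 27c^3 + 54c^2 + 24c + 12 = 3(9c^3 + 18c^2 + 8c + 4).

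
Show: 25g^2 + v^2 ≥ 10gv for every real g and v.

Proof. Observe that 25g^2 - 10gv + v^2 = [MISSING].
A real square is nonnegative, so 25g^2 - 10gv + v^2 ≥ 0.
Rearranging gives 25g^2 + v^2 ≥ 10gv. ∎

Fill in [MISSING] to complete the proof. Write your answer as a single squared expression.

25g^2 - 10gv + v^2 is a perfect-square trinomial: the outer terms are (5g)^2 and (v)^2, and the cross term is -2·5g·v.
So 25g^2 - 10gv + v^2 = (5g - v)^2 ≥ 0.

(5g - v)^2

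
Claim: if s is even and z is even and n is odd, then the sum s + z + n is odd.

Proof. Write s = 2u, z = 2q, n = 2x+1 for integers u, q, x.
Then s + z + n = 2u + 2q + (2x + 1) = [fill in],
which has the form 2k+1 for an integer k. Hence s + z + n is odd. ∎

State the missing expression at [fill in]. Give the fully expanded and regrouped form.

2(q + u + x) + 1

Expanding: 2u + 2q + (2x + 1) = 2q + 2u + 2x + 1.
Every term except the constant is even, so this is 2(q + u + x) + 1,
and q + u + x ∈ ℤ gives the required form.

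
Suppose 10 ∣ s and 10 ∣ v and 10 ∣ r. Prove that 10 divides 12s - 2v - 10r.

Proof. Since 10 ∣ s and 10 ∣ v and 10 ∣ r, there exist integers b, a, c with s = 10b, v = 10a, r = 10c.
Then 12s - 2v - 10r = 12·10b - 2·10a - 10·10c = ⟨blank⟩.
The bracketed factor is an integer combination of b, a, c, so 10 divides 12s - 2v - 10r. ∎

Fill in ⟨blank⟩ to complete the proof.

10(-2a + 12b - 10c)

Each term has a factor of 10: 12·10b - 2·10a - 10·10c = 10·(-2a + 12b - 10c).
Since -2a + 12b - 10c is an integer, 10 ∣ (12s - 2v - 10r).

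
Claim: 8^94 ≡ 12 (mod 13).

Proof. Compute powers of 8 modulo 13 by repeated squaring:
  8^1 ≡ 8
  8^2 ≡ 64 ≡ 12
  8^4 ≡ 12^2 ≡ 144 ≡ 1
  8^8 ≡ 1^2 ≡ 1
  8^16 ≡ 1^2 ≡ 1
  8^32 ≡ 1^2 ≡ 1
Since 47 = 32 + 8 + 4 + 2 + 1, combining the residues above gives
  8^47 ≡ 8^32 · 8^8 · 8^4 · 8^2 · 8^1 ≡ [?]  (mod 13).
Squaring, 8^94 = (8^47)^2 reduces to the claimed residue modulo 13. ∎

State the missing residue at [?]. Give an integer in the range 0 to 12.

5

Multiply the listed residues: 1 · 1 · 1 · 12 · 8 = 1 → 1 → 12 → 96.
Reducing modulo 13: 96 = 7·13 + 5, so 8^47 ≡ 5.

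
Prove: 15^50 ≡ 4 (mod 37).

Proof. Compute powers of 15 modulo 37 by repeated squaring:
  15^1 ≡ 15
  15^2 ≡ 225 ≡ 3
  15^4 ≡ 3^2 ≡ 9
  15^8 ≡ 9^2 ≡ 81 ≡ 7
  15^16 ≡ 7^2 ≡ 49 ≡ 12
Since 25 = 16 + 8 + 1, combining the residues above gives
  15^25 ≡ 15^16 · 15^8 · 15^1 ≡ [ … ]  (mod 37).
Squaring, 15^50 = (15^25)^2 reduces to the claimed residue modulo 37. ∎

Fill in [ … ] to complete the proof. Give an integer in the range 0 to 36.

15^16 · 15^8 · 15^1 ≡ 12 · 7 · 15 = 1260.
1260 mod 37 = 2, so 15^25 ≡ 2 (mod 37).

2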